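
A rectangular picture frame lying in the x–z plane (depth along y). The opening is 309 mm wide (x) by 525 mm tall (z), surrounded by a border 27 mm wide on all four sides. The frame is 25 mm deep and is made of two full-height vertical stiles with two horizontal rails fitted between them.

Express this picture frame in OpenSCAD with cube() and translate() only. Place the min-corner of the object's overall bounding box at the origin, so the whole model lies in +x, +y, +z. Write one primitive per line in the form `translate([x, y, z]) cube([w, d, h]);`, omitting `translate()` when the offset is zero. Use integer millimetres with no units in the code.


cube([27, 25, 579]);
translate([336, 0, 0]) cube([27, 25, 579]);
translate([27, 0, 0]) cube([309, 25, 27]);
translate([27, 0, 552]) cube([309, 25, 27]);


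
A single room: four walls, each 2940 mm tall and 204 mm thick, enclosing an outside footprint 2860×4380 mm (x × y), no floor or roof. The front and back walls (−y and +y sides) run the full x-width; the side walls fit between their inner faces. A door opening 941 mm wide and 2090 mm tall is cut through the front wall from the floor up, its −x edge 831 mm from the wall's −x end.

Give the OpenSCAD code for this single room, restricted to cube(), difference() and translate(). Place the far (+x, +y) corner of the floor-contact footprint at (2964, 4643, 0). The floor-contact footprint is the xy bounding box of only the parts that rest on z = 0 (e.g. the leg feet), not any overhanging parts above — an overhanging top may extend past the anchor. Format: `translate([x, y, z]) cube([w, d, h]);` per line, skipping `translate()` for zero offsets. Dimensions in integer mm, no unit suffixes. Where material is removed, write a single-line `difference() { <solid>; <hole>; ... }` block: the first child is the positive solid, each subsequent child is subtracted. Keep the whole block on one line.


difference() { translate([104, 263, 0]) cube([2860, 204, 2940]); translate([935, 263, 0]) cube([941, 204, 2090]); }
translate([104, 4439, 0]) cube([2860, 204, 2940]);
translate([104, 467, 0]) cube([204, 3972, 2940]);
translate([2760, 467, 0]) cube([204, 3972, 2940]);


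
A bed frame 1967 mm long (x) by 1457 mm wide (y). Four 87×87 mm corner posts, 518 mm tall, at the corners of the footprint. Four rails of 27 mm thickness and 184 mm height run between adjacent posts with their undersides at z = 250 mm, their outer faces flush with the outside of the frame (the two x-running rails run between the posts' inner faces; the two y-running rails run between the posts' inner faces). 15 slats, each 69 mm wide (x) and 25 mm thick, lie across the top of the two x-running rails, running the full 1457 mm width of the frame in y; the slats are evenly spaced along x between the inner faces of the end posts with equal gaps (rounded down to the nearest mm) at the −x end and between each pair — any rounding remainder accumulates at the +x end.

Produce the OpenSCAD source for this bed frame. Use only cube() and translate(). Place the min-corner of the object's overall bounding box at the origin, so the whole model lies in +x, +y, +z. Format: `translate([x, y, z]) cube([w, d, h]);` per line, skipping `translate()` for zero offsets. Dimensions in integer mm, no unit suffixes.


cube([87, 87, 518]);
translate([0, 1370, 0]) cube([87, 87, 518]);
translate([1880, 0, 0]) cube([87, 87, 518]);
translate([1880, 1370, 0]) cube([87, 87, 518]);
translate([87, 0, 250]) cube([1793, 27, 184]);
translate([87, 1430, 250]) cube([1793, 27, 184]);
translate([0, 87, 250]) cube([27, 1283, 184]);
translate([1940, 87, 250]) cube([27, 1283, 184]);
translate([134, 0, 434]) cube([69, 1457, 25]);
translate([250, 0, 434]) cube([69, 1457, 25]);
translate([366, 0, 434]) cube([69, 1457, 25]);
translate([482, 0, 434]) cube([69, 1457, 25]);
translate([598, 0, 434]) cube([69, 1457, 25]);
translate([714, 0, 434]) cube([69, 1457, 25]);
translate([830, 0, 434]) cube([69, 1457, 25]);
translate([946, 0, 434]) cube([69, 1457, 25]);
translate([1062, 0, 434]) cube([69, 1457, 25]);
translate([1178, 0, 434]) cube([69, 1457, 25]);
translate([1294, 0, 434]) cube([69, 1457, 25]);
translate([1410, 0, 434]) cube([69, 1457, 25]);
translate([1526, 0, 434]) cube([69, 1457, 25]);
translate([1642, 0, 434]) cube([69, 1457, 25]);
translate([1758, 0, 434]) cube([69, 1457, 25]);


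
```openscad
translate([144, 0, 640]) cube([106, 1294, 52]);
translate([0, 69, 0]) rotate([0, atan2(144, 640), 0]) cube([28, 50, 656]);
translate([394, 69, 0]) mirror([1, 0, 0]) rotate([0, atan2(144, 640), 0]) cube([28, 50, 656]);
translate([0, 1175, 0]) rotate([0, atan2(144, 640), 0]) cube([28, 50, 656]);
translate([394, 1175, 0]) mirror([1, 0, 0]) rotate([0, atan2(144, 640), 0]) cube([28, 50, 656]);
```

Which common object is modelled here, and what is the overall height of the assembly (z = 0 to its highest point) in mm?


A sawhorse. The overall height is 692 mm.

A beam across two mirrored pairs of raked legs — a sawhorse. The beam's underside is at z = 640 (matching the legs' vertical rise in atan2(144, 640)) and the beam is 52 mm tall, so its top is at 640 + 52 = 692 mm. The raked legs top out at the beam's underside, so that is the highest point.


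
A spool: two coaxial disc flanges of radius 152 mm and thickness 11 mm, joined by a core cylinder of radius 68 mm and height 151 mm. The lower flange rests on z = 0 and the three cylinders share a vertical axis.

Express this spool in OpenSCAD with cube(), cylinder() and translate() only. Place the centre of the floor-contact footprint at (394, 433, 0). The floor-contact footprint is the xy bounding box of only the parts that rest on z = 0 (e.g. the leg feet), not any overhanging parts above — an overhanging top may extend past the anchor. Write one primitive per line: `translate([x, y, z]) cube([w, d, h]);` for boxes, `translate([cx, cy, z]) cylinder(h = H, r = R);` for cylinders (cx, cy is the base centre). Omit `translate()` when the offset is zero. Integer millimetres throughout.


translate([394, 433, 0]) cylinder(h = 11, r = 152);
translate([394, 433, 11]) cylinder(h = 151, r = 68);
translate([394, 433, 162]) cylinder(h = 11, r = 152);


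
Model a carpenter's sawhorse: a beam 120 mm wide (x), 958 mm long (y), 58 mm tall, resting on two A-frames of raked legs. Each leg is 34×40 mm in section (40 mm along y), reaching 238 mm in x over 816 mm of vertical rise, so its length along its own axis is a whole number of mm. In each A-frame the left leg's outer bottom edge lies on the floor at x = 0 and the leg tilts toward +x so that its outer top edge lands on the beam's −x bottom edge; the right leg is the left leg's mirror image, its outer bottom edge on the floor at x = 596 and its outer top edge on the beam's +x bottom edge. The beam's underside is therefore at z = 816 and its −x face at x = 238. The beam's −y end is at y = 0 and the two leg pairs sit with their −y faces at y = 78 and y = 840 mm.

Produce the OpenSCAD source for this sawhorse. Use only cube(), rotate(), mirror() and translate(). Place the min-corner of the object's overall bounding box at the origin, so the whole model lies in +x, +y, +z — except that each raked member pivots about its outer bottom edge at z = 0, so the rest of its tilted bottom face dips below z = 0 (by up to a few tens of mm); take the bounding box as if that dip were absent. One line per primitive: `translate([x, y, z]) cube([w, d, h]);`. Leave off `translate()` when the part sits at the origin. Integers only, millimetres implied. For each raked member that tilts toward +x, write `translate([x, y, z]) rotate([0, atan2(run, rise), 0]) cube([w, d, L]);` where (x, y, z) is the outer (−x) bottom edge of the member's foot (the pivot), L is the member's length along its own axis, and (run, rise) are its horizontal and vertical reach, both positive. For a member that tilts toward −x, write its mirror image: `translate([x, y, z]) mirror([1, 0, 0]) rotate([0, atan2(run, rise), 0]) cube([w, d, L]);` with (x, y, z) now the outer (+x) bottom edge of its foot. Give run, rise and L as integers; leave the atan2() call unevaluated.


translate([238, 0, 816]) cube([120, 958, 58]);
translate([0, 78, 0]) rotate([0, atan2(238, 816), 0]) cube([34, 40, 850]);
translate([596, 78, 0]) mirror([1, 0, 0]) rotate([0, atan2(238, 816), 0]) cube([34, 40, 850]);
translate([0, 840, 0]) rotate([0, atan2(238, 816), 0]) cube([34, 40, 850]);
translate([596, 840, 0]) mirror([1, 0, 0]) rotate([0, atan2(238, 816), 0]) cube([34, 40, 850]);


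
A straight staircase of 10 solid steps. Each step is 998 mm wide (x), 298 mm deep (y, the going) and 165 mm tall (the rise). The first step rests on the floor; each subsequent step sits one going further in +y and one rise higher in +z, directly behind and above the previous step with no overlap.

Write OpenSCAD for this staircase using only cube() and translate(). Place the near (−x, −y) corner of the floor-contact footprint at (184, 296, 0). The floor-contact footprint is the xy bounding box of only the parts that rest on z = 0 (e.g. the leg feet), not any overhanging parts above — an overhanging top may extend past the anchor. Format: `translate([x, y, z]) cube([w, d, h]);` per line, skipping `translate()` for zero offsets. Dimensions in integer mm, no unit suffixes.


translate([184, 296, 0]) cube([998, 298, 165]);
translate([184, 594, 165]) cube([998, 298, 165]);
translate([184, 892, 330]) cube([998, 298, 165]);
translate([184, 1190, 495]) cube([998, 298, 165]);
translate([184, 1488, 660]) cube([998, 298, 165]);
translate([184, 1786, 825]) cube([998, 298, 165]);
translate([184, 2084, 990]) cube([998, 298, 165]);
translate([184, 2382, 1155]) cube([998, 298, 165]);
translate([184, 2680, 1320]) cube([998, 298, 165]);
translate([184, 2978, 1485]) cube([998, 298, 165]);


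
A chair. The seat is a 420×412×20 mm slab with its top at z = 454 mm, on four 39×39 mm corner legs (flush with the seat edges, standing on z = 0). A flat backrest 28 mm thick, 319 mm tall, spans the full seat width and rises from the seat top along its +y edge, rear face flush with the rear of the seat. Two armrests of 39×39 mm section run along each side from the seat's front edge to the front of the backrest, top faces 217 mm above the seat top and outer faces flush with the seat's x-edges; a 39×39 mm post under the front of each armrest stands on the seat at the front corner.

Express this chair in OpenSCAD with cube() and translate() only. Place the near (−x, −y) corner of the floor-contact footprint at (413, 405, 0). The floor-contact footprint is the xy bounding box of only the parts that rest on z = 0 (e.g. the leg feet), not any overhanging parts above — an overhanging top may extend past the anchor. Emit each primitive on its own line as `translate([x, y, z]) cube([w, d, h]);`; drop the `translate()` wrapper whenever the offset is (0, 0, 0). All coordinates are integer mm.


translate([413, 405, 434]) cube([420, 412, 20]);
translate([413, 405, 0]) cube([39, 39, 434]);
translate([794, 405, 0]) cube([39, 39, 434]);
translate([413, 778, 0]) cube([39, 39, 434]);
translate([794, 778, 0]) cube([39, 39, 434]);
translate([413, 789, 454]) cube([420, 28, 319]);
translate([413, 405, 632]) cube([39, 384, 39]);
translate([794, 405, 632]) cube([39, 384, 39]);
translate([413, 405, 454]) cube([39, 39, 178]);
translate([794, 405, 454]) cube([39, 39, 178]);


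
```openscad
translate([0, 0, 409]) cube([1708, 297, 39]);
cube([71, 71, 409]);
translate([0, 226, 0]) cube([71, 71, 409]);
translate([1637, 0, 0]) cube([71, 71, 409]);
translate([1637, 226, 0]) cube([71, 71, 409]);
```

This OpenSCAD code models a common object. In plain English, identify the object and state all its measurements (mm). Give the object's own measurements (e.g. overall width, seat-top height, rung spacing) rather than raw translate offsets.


A bench: a 1708×297 mm seat slab, 39 mm thick, top at z = 448 mm, on four 71×71 mm square legs flush with the seat corners and standing on z = 0.


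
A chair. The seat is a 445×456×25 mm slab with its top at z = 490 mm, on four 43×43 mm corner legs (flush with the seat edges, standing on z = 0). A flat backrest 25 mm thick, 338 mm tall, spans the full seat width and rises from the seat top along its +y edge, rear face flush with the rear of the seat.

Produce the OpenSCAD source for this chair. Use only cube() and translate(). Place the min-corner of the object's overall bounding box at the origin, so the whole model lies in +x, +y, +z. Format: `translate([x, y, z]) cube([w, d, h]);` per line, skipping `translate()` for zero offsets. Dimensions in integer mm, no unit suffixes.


// leg_h = 490 - 25 = 465
translate([0, 0, 465]) cube([445, 456, 25]);
cube([43, 43, 465]);
translate([402, 0, 0]) cube([43, 43, 465]);
translate([0, 413, 0]) cube([43, 43, 465]);
translate([402, 413, 0]) cube([43, 43, 465]);
translate([0, 431, 490]) cube([445, 25, 338]);


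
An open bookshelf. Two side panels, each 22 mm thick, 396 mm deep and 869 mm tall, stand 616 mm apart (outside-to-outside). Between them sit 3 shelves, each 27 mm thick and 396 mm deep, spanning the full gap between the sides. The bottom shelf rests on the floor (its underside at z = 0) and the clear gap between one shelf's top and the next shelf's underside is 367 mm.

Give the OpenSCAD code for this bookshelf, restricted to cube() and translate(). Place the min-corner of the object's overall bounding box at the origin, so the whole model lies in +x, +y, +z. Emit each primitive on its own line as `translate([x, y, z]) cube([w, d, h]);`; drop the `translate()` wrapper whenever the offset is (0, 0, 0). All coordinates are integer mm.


cube([22, 396, 869]);
translate([594, 0, 0]) cube([22, 396, 869]);
translate([22, 0, 0]) cube([572, 396, 27]);
translate([22, 0, 394]) cube([572, 396, 27]);
translate([22, 0, 788]) cube([572, 396, 27]);


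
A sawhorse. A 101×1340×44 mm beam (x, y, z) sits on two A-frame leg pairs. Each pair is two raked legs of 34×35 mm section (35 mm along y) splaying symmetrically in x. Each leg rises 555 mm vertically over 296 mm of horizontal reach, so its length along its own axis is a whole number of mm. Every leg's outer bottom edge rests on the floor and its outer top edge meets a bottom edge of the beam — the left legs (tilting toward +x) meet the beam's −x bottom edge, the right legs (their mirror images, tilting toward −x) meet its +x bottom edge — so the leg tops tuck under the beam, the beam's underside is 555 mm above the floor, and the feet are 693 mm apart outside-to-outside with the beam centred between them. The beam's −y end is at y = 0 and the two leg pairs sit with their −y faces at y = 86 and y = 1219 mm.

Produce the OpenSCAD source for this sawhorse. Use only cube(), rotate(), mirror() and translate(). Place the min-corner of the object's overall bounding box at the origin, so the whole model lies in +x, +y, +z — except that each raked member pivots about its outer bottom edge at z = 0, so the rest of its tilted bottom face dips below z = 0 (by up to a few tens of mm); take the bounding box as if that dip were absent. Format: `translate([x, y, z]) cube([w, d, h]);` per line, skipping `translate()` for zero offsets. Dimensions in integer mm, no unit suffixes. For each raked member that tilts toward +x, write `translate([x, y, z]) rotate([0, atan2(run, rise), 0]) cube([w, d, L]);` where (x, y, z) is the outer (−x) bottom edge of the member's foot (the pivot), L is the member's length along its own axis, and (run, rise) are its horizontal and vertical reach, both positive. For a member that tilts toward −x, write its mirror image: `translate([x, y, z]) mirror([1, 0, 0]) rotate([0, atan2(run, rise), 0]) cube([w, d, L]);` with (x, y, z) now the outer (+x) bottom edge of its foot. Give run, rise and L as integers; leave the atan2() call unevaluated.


translate([296, 0, 555]) cube([101, 1340, 44]);
translate([0, 86, 0]) rotate([0, atan2(296, 555), 0]) cube([34, 35, 629]);
translate([693, 86, 0]) mirror([1, 0, 0]) rotate([0, atan2(296, 555), 0]) cube([34, 35, 629]);
translate([0, 1219, 0]) rotate([0, atan2(296, 555), 0]) cube([34, 35, 629]);
translate([693, 1219, 0]) mirror([1, 0, 0]) rotate([0, atan2(296, 555), 0]) cube([34, 35, 629]);


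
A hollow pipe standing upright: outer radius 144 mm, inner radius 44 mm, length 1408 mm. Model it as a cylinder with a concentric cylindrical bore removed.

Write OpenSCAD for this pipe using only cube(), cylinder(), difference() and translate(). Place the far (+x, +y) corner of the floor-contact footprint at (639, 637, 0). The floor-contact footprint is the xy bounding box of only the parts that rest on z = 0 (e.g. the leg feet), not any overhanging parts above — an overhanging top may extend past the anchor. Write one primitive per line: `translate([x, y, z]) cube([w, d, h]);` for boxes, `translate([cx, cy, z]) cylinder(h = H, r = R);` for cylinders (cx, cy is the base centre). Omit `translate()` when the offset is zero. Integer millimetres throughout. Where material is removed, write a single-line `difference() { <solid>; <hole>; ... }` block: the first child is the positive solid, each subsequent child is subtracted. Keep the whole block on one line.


difference() { translate([495, 493, 0]) cylinder(h = 1408, r = 144); translate([495, 493, 0]) cylinder(h = 1408, r = 44); }


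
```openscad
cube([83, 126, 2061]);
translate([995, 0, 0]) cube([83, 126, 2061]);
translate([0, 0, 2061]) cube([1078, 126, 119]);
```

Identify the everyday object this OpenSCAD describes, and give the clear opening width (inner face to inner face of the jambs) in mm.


A door frame. The clear opening width is 912 mm.

Two 2061 mm tall posts with a header on top — a door frame. The left jamb is 83 mm wide at x = 0; the right jamb starts at x = 995. The clear opening is 995 − 83 = 912 mm.


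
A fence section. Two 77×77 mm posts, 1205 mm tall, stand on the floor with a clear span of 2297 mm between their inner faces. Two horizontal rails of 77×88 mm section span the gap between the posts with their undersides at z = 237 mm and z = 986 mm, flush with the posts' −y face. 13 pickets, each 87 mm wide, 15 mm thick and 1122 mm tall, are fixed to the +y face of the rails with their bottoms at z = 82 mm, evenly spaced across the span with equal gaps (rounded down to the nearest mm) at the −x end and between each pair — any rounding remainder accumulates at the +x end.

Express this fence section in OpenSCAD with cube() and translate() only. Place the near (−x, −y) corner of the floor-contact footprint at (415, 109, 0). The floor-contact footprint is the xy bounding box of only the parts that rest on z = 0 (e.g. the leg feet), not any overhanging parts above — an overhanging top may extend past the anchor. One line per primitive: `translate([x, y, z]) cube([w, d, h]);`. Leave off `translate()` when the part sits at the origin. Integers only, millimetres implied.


translate([415, 109, 0]) cube([77, 77, 1205]);
translate([2789, 109, 0]) cube([77, 77, 1205]);
translate([492, 109, 237]) cube([2297, 77, 88]);
translate([492, 109, 986]) cube([2297, 77, 88]);
translate([575, 186, 82]) cube([87, 15, 1122]);
translate([745, 186, 82]) cube([87, 15, 1122]);
translate([915, 186, 82]) cube([87, 15, 1122]);
translate([1085, 186, 82]) cube([87, 15, 1122]);
translate([1255, 186, 82]) cube([87, 15, 1122]);
translate([1425, 186, 82]) cube([87, 15, 1122]);
translate([1595, 186, 82]) cube([87, 15, 1122]);
translate([1765, 186, 82]) cube([87, 15, 1122]);
translate([1935, 186, 82]) cube([87, 15, 1122]);
translate([2105, 186, 82]) cube([87, 15, 1122]);
translate([2275, 186, 82]) cube([87, 15, 1122]);
translate([2445, 186, 82]) cube([87, 15, 1122]);
translate([2615, 186, 82]) cube([87, 15, 1122]);


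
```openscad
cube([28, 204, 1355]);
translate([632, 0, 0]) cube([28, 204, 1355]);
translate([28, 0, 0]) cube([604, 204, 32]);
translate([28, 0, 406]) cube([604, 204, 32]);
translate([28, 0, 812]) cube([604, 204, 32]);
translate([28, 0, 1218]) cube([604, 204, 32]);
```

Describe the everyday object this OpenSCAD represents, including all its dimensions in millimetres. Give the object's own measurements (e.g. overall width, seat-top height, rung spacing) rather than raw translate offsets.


An open bookshelf. Two side panels, each 28 mm thick, 204 mm deep and 1355 mm tall, stand 660 mm apart (outside-to-outside). Between them sit 4 shelves, each 32 mm thick and 204 mm deep, spanning the full gap between the sides. The bottom shelf rests on the floor (its underside at z = 0) and the clear gap between one shelf's top and the next shelf's underside is 374 mm.


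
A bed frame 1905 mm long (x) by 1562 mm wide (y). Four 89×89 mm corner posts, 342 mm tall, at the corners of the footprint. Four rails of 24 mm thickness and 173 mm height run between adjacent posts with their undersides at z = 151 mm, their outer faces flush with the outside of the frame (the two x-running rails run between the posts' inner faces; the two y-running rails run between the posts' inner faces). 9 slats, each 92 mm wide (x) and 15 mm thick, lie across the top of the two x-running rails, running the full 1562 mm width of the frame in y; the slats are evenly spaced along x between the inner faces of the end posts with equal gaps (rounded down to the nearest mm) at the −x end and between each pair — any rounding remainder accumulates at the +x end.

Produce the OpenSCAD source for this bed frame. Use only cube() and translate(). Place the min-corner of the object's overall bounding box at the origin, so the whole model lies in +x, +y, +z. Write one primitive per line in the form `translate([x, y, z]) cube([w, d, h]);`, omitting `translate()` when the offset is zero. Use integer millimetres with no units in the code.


cube([89, 89, 342]);
translate([0, 1473, 0]) cube([89, 89, 342]);
translate([1816, 0, 0]) cube([89, 89, 342]);
translate([1816, 1473, 0]) cube([89, 89, 342]);
translate([89, 0, 151]) cube([1727, 24, 173]);
translate([89, 1538, 151]) cube([1727, 24, 173]);
translate([0, 89, 151]) cube([24, 1384, 173]);
translate([1881, 89, 151]) cube([24, 1384, 173]);
translate([178, 0, 324]) cube([92, 1562, 15]);
translate([359, 0, 324]) cube([92, 1562, 15]);
translate([540, 0, 324]) cube([92, 1562, 15]);
translate([721, 0, 324]) cube([92, 1562, 15]);
translate([902, 0, 324]) cube([92, 1562, 15]);
translate([1083, 0, 324]) cube([92, 1562, 15]);
translate([1264, 0, 324]) cube([92, 1562, 15]);
translate([1445, 0, 324]) cube([92, 1562, 15]);
translate([1626, 0, 324]) cube([92, 1562, 15]);


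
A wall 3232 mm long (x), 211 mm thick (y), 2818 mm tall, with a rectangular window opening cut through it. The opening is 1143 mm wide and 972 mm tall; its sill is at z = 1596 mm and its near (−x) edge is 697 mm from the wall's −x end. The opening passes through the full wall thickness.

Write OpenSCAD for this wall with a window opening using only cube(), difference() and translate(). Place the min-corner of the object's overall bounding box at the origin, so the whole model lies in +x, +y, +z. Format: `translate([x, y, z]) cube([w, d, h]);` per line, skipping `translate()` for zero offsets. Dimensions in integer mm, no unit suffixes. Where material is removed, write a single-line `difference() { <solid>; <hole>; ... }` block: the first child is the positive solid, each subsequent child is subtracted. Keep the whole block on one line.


difference() { cube([3232, 211, 2818]); translate([697, 0, 1596]) cube([1143, 211, 972]); }


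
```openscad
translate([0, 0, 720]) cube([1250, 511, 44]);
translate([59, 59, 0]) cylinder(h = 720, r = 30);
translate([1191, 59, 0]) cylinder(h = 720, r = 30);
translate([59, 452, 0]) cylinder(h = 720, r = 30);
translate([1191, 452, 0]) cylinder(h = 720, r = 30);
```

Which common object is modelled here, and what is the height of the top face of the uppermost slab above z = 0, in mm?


A table. The table height is 764 mm.

A 1250×511×44 slab sits at z = 720 on four Ø60 mm round legs — a table. The top surface is at 720 + 44 = 764 mm.


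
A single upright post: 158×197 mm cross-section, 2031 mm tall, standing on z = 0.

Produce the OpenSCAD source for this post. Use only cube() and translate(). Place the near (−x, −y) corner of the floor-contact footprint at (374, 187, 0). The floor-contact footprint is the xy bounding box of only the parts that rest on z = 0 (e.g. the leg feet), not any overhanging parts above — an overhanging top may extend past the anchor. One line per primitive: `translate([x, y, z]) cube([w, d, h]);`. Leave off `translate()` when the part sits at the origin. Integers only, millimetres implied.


translate([374, 187, 0]) cube([158, 197, 2031]);


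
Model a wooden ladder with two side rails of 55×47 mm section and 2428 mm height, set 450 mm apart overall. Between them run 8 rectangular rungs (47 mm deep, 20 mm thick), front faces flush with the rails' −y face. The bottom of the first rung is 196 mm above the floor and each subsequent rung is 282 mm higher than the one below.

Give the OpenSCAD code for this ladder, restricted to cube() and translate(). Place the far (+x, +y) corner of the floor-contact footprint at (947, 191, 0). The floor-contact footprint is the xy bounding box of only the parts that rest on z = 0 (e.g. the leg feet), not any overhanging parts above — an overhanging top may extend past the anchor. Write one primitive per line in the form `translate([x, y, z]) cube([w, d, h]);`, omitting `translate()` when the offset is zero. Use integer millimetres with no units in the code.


translate([497, 144, 0]) cube([55, 47, 2428]);
translate([892, 144, 0]) cube([55, 47, 2428]);
translate([552, 144, 196]) cube([340, 47, 20]);
translate([552, 144, 478]) cube([340, 47, 20]);
translate([552, 144, 760]) cube([340, 47, 20]);
translate([552, 144, 1042]) cube([340, 47, 20]);
translate([552, 144, 1324]) cube([340, 47, 20]);
translate([552, 144, 1606]) cube([340, 47, 20]);
translate([552, 144, 1888]) cube([340, 47, 20]);
translate([552, 144, 2170]) cube([340, 47, 20]);


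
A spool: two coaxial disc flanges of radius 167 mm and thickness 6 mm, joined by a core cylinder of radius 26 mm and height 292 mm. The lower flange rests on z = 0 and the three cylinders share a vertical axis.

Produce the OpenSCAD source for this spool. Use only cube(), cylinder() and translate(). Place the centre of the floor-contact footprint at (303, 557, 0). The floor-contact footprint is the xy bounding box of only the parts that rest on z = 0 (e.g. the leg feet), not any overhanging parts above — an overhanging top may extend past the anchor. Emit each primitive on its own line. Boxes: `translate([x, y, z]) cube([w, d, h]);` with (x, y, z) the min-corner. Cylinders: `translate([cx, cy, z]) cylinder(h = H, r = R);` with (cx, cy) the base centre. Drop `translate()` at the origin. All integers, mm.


translate([303, 557, 0]) cylinder(h = 6, r = 167);
translate([303, 557, 6]) cylinder(h = 292, r = 26);
translate([303, 557, 298]) cylinder(h = 6, r = 167);


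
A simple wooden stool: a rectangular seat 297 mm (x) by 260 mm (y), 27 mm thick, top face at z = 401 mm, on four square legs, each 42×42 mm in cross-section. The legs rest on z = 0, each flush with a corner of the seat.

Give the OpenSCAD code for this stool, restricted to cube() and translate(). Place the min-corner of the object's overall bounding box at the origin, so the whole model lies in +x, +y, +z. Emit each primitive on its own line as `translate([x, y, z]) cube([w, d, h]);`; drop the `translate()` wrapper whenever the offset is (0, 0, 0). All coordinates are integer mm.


translate([0, 0, 374]) cube([297, 260, 27]);
cube([42, 42, 374]);
translate([255, 0, 0]) cube([42, 42, 374]);
translate([0, 218, 0]) cube([42, 42, 374]);
translate([255, 218, 0]) cube([42, 42, 374]);


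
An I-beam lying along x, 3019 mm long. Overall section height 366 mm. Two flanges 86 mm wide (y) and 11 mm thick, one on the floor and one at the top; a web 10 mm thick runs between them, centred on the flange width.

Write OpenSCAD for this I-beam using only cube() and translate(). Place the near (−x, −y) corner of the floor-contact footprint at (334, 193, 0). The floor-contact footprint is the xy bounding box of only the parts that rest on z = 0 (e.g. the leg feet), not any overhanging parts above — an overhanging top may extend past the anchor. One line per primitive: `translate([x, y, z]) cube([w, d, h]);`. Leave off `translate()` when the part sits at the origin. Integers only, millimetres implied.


translate([334, 193, 0]) cube([3019, 86, 11]);
translate([334, 231, 11]) cube([3019, 10, 344]);
translate([334, 193, 355]) cube([3019, 86, 11]);


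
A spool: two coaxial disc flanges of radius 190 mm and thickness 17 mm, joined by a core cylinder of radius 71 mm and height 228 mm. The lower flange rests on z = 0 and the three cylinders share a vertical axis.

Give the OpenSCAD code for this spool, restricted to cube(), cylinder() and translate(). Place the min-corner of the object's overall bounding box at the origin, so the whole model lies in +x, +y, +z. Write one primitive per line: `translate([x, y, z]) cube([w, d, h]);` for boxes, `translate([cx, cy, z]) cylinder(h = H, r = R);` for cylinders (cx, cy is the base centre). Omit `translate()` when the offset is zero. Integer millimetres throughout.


translate([190, 190, 0]) cylinder(h = 17, r = 190);
translate([190, 190, 17]) cylinder(h = 228, r = 71);
translate([190, 190, 245]) cylinder(h = 17, r = 190);


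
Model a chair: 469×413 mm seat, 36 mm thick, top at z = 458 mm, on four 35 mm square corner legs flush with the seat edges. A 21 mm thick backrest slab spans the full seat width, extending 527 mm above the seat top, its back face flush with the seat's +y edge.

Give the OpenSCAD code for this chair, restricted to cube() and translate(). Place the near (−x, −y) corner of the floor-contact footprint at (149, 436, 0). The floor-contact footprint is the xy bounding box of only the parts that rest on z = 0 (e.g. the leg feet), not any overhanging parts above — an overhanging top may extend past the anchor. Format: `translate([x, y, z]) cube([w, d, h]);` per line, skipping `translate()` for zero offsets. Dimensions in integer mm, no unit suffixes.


translate([149, 436, 422]) cube([469, 413, 36]);
translate([149, 436, 0]) cube([35, 35, 422]);
translate([583, 436, 0]) cube([35, 35, 422]);
translate([149, 814, 0]) cube([35, 35, 422]);
translate([583, 814, 0]) cube([35, 35, 422]);
translate([149, 828, 458]) cube([469, 21, 527]);


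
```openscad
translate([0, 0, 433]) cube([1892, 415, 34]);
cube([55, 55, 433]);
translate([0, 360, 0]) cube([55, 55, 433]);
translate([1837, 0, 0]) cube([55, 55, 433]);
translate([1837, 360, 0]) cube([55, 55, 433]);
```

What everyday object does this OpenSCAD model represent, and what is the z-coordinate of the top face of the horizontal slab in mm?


A bench. The seat-top height is 467 mm.

A long slab on four corner posts — a bench. The slab sits at z = 433 with thickness 34, so the top is 433 + 34 = 467 mm.


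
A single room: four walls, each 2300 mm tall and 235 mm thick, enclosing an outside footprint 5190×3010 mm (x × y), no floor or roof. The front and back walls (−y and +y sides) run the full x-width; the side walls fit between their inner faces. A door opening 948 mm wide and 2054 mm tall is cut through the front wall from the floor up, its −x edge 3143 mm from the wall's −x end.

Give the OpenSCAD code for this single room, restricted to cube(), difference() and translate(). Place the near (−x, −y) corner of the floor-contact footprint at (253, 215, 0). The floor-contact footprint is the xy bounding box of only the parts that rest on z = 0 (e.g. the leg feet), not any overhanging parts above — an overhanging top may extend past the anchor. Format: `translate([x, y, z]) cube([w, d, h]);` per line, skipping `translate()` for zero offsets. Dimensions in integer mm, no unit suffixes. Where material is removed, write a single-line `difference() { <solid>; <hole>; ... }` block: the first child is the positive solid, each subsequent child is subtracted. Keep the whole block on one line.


difference() { translate([253, 215, 0]) cube([5190, 235, 2300]); translate([3396, 215, 0]) cube([948, 235, 2054]); }
translate([253, 2990, 0]) cube([5190, 235, 2300]);
translate([253, 450, 0]) cube([235, 2540, 2300]);
translate([5208, 450, 0]) cube([235, 2540, 2300]);


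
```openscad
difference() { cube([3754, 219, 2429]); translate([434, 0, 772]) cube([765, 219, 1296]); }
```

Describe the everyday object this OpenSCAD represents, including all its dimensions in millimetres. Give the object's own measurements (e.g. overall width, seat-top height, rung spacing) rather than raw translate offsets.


A wall 3754 mm long (x), 219 mm thick (y), 2429 mm tall, with a rectangular window opening cut through it. The opening is 765 mm wide and 1296 mm tall; its sill is at z = 772 mm and its near (−x) edge is 434 mm from the wall's −x end. The opening passes through the full wall thickness.


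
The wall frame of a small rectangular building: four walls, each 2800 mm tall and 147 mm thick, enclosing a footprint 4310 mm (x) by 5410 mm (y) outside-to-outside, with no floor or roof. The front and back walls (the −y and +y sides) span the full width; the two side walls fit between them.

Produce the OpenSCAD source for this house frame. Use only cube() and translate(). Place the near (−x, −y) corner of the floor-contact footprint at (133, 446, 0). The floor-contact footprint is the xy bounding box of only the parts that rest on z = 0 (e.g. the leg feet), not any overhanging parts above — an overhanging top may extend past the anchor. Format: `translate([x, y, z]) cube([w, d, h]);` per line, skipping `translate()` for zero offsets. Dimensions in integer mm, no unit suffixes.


translate([133, 446, 0]) cube([4310, 147, 2800]);
translate([133, 5709, 0]) cube([4310, 147, 2800]);
translate([133, 593, 0]) cube([147, 5116, 2800]);
translate([4296, 593, 0]) cube([147, 5116, 2800]);


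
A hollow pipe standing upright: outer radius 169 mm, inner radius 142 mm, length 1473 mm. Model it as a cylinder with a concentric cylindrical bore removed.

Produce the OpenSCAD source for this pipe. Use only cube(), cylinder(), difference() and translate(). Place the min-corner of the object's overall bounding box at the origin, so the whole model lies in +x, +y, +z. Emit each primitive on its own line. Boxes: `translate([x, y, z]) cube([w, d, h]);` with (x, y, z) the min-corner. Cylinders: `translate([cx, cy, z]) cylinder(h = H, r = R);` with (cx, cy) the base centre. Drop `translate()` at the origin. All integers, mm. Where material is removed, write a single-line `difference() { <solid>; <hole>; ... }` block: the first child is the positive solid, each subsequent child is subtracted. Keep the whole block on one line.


difference() { translate([169, 169, 0]) cylinder(h = 1473, r = 169); translate([169, 169, 0]) cylinder(h = 1473, r = 142); }


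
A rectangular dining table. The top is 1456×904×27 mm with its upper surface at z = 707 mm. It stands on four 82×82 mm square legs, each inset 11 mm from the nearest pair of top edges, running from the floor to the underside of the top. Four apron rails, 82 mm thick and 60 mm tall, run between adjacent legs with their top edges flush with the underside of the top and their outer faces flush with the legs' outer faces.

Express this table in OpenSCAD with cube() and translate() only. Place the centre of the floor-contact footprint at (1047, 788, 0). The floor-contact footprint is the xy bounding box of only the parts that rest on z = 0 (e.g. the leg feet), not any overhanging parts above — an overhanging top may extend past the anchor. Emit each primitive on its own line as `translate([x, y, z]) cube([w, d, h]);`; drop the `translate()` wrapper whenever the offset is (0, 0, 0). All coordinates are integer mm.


translate([319, 336, 680]) cube([1456, 904, 27]);
translate([330, 347, 0]) cube([82, 82, 680]);
translate([1682, 347, 0]) cube([82, 82, 680]);
translate([330, 1147, 0]) cube([82, 82, 680]);
translate([1682, 1147, 0]) cube([82, 82, 680]);
translate([412, 347, 620]) cube([1270, 82, 60]);
translate([412, 1147, 620]) cube([1270, 82, 60]);
translate([330, 429, 620]) cube([82, 718, 60]);
translate([1682, 429, 620]) cube([82, 718, 60]);


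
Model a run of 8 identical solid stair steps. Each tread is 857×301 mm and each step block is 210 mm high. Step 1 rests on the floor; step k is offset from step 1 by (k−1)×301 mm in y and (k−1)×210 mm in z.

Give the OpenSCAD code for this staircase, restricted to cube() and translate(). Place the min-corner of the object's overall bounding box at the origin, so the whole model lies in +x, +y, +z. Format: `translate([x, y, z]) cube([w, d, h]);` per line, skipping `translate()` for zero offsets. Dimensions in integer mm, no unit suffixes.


cube([857, 301, 210]);
translate([0, 301, 210]) cube([857, 301, 210]);
translate([0, 602, 420]) cube([857, 301, 210]);
translate([0, 903, 630]) cube([857, 301, 210]);
translate([0, 1204, 840]) cube([857, 301, 210]);
translate([0, 1505, 1050]) cube([857, 301, 210]);
translate([0, 1806, 1260]) cube([857, 301, 210]);
translate([0, 2107, 1470]) cube([857, 301, 210]);


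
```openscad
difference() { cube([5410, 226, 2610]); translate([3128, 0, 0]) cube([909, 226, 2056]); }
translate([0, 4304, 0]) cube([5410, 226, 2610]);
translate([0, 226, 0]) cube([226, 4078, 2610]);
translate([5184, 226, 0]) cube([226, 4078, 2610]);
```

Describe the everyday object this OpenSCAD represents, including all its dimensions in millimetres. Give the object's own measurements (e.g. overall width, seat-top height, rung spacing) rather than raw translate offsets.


A single room: four walls, each 2610 mm tall and 226 mm thick, enclosing an outside footprint 5410×4530 mm (x × y), no floor or roof. The front and back walls (−y and +y sides) run the full x-width; the side walls fit between their inner faces. A door opening 909 mm wide and 2056 mm tall is cut through the front wall from the floor up, its −x edge 3128 mm from the wall's −x end.


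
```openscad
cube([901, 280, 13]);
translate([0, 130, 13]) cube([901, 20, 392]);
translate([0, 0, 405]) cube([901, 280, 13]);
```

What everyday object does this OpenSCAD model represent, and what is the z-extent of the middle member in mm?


An I-beam. The web height is 392 mm.

Two wide flanges with a thin centred web — an I-beam. Overall 418 mm minus two 13 mm flanges gives a web of 418 − 2·13 = 392 mm.


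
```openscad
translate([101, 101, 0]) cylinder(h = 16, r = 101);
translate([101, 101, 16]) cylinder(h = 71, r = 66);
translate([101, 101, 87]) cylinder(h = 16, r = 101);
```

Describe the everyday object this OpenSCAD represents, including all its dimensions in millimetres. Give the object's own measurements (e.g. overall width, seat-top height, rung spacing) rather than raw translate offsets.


A spool: two coaxial disc flanges of radius 101 mm and thickness 16 mm, joined by a core cylinder of radius 66 mm and height 71 mm. The lower flange rests on z = 0 and the three cylinders share a vertical axis.


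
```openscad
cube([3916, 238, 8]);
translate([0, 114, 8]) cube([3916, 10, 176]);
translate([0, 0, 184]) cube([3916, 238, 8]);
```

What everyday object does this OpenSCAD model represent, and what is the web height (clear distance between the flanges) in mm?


An I-beam. The web height is 176 mm.

Two wide flanges with a thin centred web — an I-beam. Overall 192 mm minus two 8 mm flanges gives a web of 192 − 2·8 = 176 mm.


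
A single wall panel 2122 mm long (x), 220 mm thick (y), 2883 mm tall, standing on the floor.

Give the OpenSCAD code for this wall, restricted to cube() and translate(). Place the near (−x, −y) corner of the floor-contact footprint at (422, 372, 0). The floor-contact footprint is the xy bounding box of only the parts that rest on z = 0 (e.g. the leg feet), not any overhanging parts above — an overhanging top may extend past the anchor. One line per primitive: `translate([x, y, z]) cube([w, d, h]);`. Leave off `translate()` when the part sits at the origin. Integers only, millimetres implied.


translate([422, 372, 0]) cube([2122, 220, 2883]);
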